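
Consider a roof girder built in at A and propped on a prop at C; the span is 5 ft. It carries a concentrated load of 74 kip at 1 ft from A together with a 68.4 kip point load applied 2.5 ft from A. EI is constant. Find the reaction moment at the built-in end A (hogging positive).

Choose R_C as the redundant. The primary structure is the cantilever fixed at A.
Deflection at C on the released cantilever, summing each load's contribution:
  point load 74 at a = 1: Pa²(3L − a)/(6EI) = 172.7/EI
  point load 68.4 at a = 2.5: Pa²(3L − a)/(6EI) = 890.6/EI
  δ_0 = 1063/EI
Tip deflection under a unit load at C: L³/(3EI) = 41.67/EI.
Compatibility at C: δ_0 − R_C·δ_{CC} = 0, so R_C = 1063/41.67 = 25.52 kip.
Moment equilibrium about A: M_A = Σ(load moments about A) − R_C·L = 245 − 25.52×5 = 117.4 kip·ft.

M_A = 117.4 kip·ft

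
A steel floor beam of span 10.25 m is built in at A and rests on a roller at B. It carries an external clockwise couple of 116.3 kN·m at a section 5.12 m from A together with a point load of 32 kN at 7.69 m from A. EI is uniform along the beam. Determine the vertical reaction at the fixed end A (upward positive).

Release the roller at B. Primary structure: cantilever fixed at A.
Primary-structure tip deflection at B by superposition:
  clockwise couple 116.3 at a = 5.12: M₀a(2L − a)/(2EI) = 4579/EI
  point load 32 at a = 7.69: Pa²(3L − a)/(6EI) = 7273/EI
  δ_0 = 11852/EI
Flexibility coefficient — unit upward force at B: δ_{BB} = L³/(3EI) = 359/EI.
The prop prevents deflection at B: R_B = δ_0/δ_{BB} = 11852/359 = 33.02 kN.
Vertical equilibrium: R_A = ΣP − R_B = 32 − 33.02 = -1.017 kN.

R_A = -1.017 kN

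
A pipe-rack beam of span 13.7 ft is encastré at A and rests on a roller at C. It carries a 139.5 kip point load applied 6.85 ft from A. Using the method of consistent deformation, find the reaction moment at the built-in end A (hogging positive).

M_A = 358.3 kip·ft

Remove the prop at C; the released (primary) structure is a cantilever built in at A.
Deflection at C on the released cantilever, summing each load's contribution:
  point load 139.5 at a = 6.85: Pa²(3L − a)/(6EI) = 37365/EI
Tip deflection under a unit load at C: L³/(3EI) = 857.1/EI.
The prop prevents deflection at C: R_C = δ_0/δ_{CC} = 37365/857.1 = 43.59 kip.
Moment equilibrium about A: M_A = Σ(load moments about A) − R_C·L = 955.6 − 43.59×13.7 = 358.3 kip·ft.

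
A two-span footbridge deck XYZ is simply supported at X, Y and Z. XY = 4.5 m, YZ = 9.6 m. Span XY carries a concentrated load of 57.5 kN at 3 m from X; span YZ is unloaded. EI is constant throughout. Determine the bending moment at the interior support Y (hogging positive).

Release continuity at Y by inserting a hinge; the redundant is the internal moment M_Y. The primary structure is two simply-supported spans XY and YZ.
End slopes at the hinge Y, treating each span as simply supported:
  span XY: point load 57.5 at a = 3: Pab(L + a)/(6LEI) = 71.88/EI
  relative rotation θ_0 = (71.88 + 0)/EI = 71.88/EI
A unit hogging moment at Y produces rotation L₁/(3EI) + L₂/(3EI) = 4.7/EI.
Slope continuity at Y: θ_0 = M_Y·4.7/EI, so M_Y = 71.88/4.7 = 15.29 kN·m (hogging).

M_Y = 15.29 kN·m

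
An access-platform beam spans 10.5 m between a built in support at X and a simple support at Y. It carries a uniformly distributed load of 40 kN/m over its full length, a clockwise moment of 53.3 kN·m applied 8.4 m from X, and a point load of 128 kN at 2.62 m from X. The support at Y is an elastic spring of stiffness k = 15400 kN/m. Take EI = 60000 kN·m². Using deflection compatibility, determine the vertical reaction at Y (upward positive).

Take the reaction at Y as the redundant and release it; the primary structure is a cantilever fixed at X.
Primary-structure tip deflection at Y by superposition:
  UDL 40: wL⁴/(8EI) = 60775/EI
  clockwise couple 53.3 at a = 8.4: M₀a(2L − a)/(2EI) = 2821/EI
  point load 128 at a = 2.62: Pa²(3L − a)/(6EI) = 4229/EI
  δ_0 = 67825/EI
Tip deflection under a unit load at Y: L³/(3EI) = 385.9/EI.
With EI = 60000 kN·m²: δ_0 = 1.1304 m and δ_{YY} = 0.006431 m/kN.
Compatibility — the spring shortens by R_Y/k under the reaction it provides: δ_0 − R_Y·δ_{YY} = R_Y/k. With 1/k = 0.000065 m/kN, R_Y = δ_0 / (δ_{YY} + 1/k) = 1.1304 / (0.006431 + 0.000065) = 174 kN.

R_Y = 174 kN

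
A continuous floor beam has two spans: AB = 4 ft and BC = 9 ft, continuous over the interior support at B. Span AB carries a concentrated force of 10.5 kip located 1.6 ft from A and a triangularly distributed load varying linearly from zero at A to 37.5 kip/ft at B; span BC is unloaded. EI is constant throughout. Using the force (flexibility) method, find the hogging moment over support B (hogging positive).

Release continuity at B by inserting a hinge; the redundant is the internal moment M_B. The primary structure is two simply-supported spans AB and BC.
End slopes at the hinge B, treating each span as simply supported:
  span AB: point load 10.5 at a = 1.6: Pab(L + a)/(6LEI) = 9.408/EI
  span AB: triangular load, peak 37.5: w₀L³/(45EI) = 53.33/EI
  relative rotation θ_0 = (62.74 + 0)/EI = 62.74/EI
A unit hogging moment at B produces rotation L₁/(3EI) + L₂/(3EI) = 4.333/EI.
Slope continuity at B: θ_0 = M_B·4.333/EI, so M_B = 62.74/4.333 = 14.48 kip·ft (hogging).

M_B = 14.48 kip·ft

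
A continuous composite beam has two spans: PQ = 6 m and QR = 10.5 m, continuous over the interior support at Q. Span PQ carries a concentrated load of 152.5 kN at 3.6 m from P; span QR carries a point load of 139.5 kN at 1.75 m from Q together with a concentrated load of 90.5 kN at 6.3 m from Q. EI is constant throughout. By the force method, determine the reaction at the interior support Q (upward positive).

Release continuity at Q by inserting a hinge; the redundant is the internal moment M_Q. The primary structure is two simply-supported spans PQ and QR.
Rotations at Q on the released spans (each span's end-slope, ×1/EI):
  span PQ: point load 152.5 at a = 3.6: Pab(L + a)/(6LEI) = 351.4/EI
  span QR: point load 139.5 at a = 1.75: Pab(L + b)/(6LEI) = 652.7/EI
  span QR: point load 90.5 at a = 6.3: Pab(L + b)/(6LEI) = 558.7/EI
  relative rotation θ_0 = (351.4 + 1211)/EI = 1563/EI
A unit hogging moment at Q produces rotation L₁/(3EI) + L₂/(3EI) = 5.5/EI.
Slope continuity at Q: θ_0 = M_Q·5.5/EI, so M_Q = 1563/5.5 = 284.1 kN·m (hogging).
Span PQ, ΣM about P with M_Q applied at Q: R_Q^{PQ}·6 = 549 + 284.1, so R_Q^{PQ} = 138.9 kN and R_P = 152.5 − 138.9 = 13.64 kN.
Span QR, ΣM about R: R_Q^{QR}·10.5 = 1601 + 284.1, so R_Q^{QR} = 179.5 kN and R_R = 230 − 179.5 = 50.49 kN.
R_Q = 138.9 + 179.5 = 318.4 kN.

R_Q = 318.4 kN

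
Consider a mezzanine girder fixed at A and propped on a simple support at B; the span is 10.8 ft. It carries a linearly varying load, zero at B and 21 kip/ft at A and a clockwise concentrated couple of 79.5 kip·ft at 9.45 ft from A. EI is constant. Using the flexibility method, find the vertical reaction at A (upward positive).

R_A = 79.85 kip

Take the reaction at B as the redundant and release it; the primary structure is a cantilever fixed at A.
Free-end deflection of the primary structure under the applied loading (downward +):
  triangular load, peak 21 at the fixed end: w₀L⁴/(30EI) = 9523/EI
  clockwise couple 79.5 at a = 9.45: M₀a(2L − a)/(2EI) = 4564/EI
  δ_0 = 14087/EI
Tip deflection under a unit load at B: L³/(3EI) = 419.9/EI.
The prop prevents deflection at B: R_B = δ_0/δ_{BB} = 14087/419.9 = 33.55 kip.
Vertical equilibrium: R_A = ΣP − R_B = 113.4 − 33.55 = 79.85 kip.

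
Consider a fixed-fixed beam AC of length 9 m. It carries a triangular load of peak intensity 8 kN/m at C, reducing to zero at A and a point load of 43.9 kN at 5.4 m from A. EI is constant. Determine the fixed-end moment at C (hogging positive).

Release both end moments; the primary structure is a simply-supported span AC with redundants M_A and M_C.
Simple-span end rotations at A and C under the given loads:
  at A: triangular load, peak 8: 7w₀L³/(360EI) = 113.4/EI
  at C: triangular load, peak 8: w₀L³/(45EI) = 129.6/EI
  at A: point load 43.9 at a = 5.4: Pab(L + b)/(6LEI) = 199.1/EI
  at C: point load 43.9 at a = 5.4: Pab(L + a)/(6LEI) = 227.6/EI
  θ_A0 = 312.5/EI,  θ_C0 = 357.2/EI
Flexibility coefficients: a unit moment at one end gives L/(3EI) there and L/(6EI) at the far end, so f₁₁ = f₂₂ = 3/EI and f₁₂ = f₂₁ = 1.5/EI.
Compatibility — zero rotation at each built-in end:
  3 M_A + 1.5 M_C = 312.5
  1.5 M_A + 3 M_C = 357.2
Solving the pair gives M_A = 59.53 kN·m and M_C = 89.29 kN·m (hogging).

M_C = 89.29 kN·m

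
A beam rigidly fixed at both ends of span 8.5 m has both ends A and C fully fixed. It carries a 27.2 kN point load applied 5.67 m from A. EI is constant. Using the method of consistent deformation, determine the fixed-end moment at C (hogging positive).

M_C = 34.25 kN·m

Take the two fixed-end moments M_A, M_C as redundants; the released structure is the simple span AC.
End rotations of the released simple span under the applied load (×1/EI):
  at A: point load 27.2 at a = 5.67: Pab(L + b)/(6LEI) = 96.96/EI
  at C: point load 27.2 at a = 5.67: Pab(L + a)/(6LEI) = 121.3/EI
  θ_A0 = 96.96/EI,  θ_C0 = 121.3/EI
Flexibility coefficients: a unit moment at one end gives L/(3EI) there and L/(6EI) at the far end, so f₁₁ = f₂₂ = 2.833/EI and f₁₂ = f₂₁ = 1.417/EI.
Compatibility — zero rotation at each built-in end:
  2.833 M_A + 1.417 M_C = 96.96
  1.417 M_A + 2.833 M_C = 121.3
Solving the pair gives M_A = 17.1 kN·m and M_C = 34.25 kN·m (hogging).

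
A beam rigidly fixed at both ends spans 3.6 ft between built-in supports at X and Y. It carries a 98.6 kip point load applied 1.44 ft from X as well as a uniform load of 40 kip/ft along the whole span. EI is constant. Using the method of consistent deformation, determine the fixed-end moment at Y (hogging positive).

M_Y = 77.28 kip·ft

Release both end moments; the primary structure is a simply-supported span XY with redundants M_X and M_Y.
Simple-span end rotations at X and Y under the given loads:
  at X: point load 98.6 at a = 1.44: Pab(L + b)/(6LEI) = 81.78/EI
  at Y: point load 98.6 at a = 1.44: Pab(L + a)/(6LEI) = 71.56/EI
  at X: UDL 40: wL³/(24EI) = 77.76/EI
  at Y: UDL 40: wL³/(24EI) = 77.76/EI
  θ_X0 = 159.5/EI,  θ_Y0 = 149.3/EI
Flexibility coefficients: a unit moment at one end gives L/(3EI) there and L/(6EI) at the far end, so f₁₁ = f₂₂ = 1.2/EI and f₁₂ = f₂₁ = 0.6/EI.
Compatibility — zero rotation at each built-in end:
  1.2 M_X + 0.6 M_Y = 159.5
  0.6 M_X + 1.2 M_Y = 149.3
Solving the pair gives M_X = 94.31 kip·ft and M_Y = 77.28 kip·ft (hogging).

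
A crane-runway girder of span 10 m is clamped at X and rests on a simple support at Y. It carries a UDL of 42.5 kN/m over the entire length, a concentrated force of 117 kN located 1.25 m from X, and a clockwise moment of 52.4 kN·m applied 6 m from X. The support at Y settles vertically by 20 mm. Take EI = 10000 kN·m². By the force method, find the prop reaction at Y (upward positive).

Choose R_Y as the redundant. The primary structure is the cantilever fixed at X.
Free-end deflection of the primary structure under the applied loading (downward +):
  UDL 42.5: wL⁴/(8EI) = 53125/EI
  point load 117 at a = 1.25: Pa²(3L − a)/(6EI) = 876/EI
  clockwise couple 52.4 at a = 6: M₀a(2L − a)/(2EI) = 2201/EI
  δ_0 = 56202/EI
Flexibility coefficient — unit upward force at Y: δ_{YY} = L³/(3EI) = 333.3/EI.
With EI = 10000 kN·m²: δ_0 = 5.6202 m and δ_{YY} = 0.033333 m/kN.
Compatibility — the beam at Y must follow the support down by 0.02 m: δ_0 − R_Y·δ_{YY} = 0.02, so R_Y = (5.6202 − 0.02)/0.033333 = 168 kN.

R_Y = 168 kN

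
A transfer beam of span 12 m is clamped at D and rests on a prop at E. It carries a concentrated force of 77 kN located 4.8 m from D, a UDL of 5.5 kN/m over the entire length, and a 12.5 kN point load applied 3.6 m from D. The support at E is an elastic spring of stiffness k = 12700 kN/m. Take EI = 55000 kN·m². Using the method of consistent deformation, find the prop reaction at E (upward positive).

Take the reaction at E as the redundant and release it; the primary structure is a cantilever fixed at D.
Primary-structure tip deflection at E by superposition:
  point load 77 at a = 4.8: Pa²(3L − a)/(6EI) = 9225/EI
  UDL 5.5: wL⁴/(8EI) = 14256/EI
  point load 12.5 at a = 3.6: Pa²(3L − a)/(6EI) = 874.8/EI
  δ_0 = 24356/EI
Tip deflection under a unit load at E: L³/(3EI) = 576/EI.
With EI = 55000 kN·m²: δ_0 = 0.44284 m and δ_{EE} = 0.010473 m/kN.
Compatibility — the spring shortens by R_E/k under the reaction it provides: δ_0 − R_E·δ_{EE} = R_E/k. With 1/k = 0.000079 m/kN, R_E = δ_0 / (δ_{EE} + 1/k) = 0.44284 / (0.010473 + 0.000079) = 41.97 kN.

R_E = 41.97 kN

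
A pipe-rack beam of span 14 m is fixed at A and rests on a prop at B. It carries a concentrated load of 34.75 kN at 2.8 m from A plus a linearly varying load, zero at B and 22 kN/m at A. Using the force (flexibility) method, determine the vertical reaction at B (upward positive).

Choose R_B as the redundant. The primary structure is the cantilever fixed at A.
Primary-structure tip deflection at B by superposition:
  point load 34.75 at a = 2.8: Pa²(3L − a)/(6EI) = 1780/EI
  triangular load, peak 22 at the fixed end: w₀L⁴/(30EI) = 28172/EI
  δ_0 = 29952/EI
Tip deflection under a unit load at B: L³/(3EI) = 914.7/EI.
The prop prevents deflection at B: R_B = δ_0/δ_{BB} = 29952/914.7 = 32.75 kN.

R_B = 32.75 kN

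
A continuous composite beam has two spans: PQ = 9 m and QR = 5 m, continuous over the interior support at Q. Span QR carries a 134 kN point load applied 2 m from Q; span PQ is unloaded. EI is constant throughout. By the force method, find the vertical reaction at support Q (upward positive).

R_Q = 94.69 kN

Insert a hinge at Q; M_Q is the redundant, and each span becomes simply supported.
Discontinuity in slope at Q on the released structure — sum the simple-span end rotations:
  span QR: point load 134 at a = 2: Pab(L + b)/(6LEI) = 214.4/EI
  relative rotation θ_0 = (0 + 214.4)/EI = 214.4/EI
A unit hogging moment at Q produces rotation L₁/(3EI) + L₂/(3EI) = 4.667/EI.
Slope continuity at Q: θ_0 = M_Q·4.667/EI, so M_Q = 214.4/4.667 = 45.94 kN·m (hogging).
Span PQ, ΣM about P with M_Q applied at Q: R_Q^{PQ}·9 = 0 + 45.94, so R_Q^{PQ} = 5.105 kN and R_P = 0 − 5.105 = -5.105 kN.
Span QR, ΣM about R: R_Q^{QR}·5 = 402 + 45.94, so R_Q^{QR} = 89.59 kN and R_R = 134 − 89.59 = 44.41 kN.
R_Q = 5.105 + 89.59 = 94.69 kN.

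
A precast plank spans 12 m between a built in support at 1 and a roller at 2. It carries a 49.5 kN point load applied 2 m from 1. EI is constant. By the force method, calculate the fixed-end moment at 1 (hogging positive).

Choose R_2 as the redundant. The primary structure is the cantilever fixed at 1.
Deflection at 2 on the released cantilever, summing each load's contribution:
  point load 49.5 at a = 2: Pa²(3L − a)/(6EI) = 1122/EI
Tip deflection under a unit load at 2: L³/(3EI) = 576/EI.
Compatibility at 2: δ_0 − R_2·δ_{22} = 0, so R_2 = 1122/576 = 1.948 kN.
Moment equilibrium about 1: M_1 = Σ(load moments about 1) − R_2·L = 99 − 1.948×12 = 75.62 kN·m.

M_1 = 75.62 kN·m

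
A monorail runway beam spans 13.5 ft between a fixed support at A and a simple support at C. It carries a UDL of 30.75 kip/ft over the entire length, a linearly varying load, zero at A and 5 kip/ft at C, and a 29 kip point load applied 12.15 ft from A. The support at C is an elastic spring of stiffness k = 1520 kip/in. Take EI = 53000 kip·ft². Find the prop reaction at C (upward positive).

Remove the prop at C; the released (primary) structure is a cantilever built in at A.
Free-end deflection of the primary structure under the applied loading (downward +):
  UDL 30.75: wL⁴/(8EI) = 127670/EI
  triangular load, peak 5 at the free end: 11w₀L⁴/(120EI) = 15224/EI
  point load 29 at a = 12.15: Pa²(3L − a)/(6EI) = 20228/EI
  δ_0 = 163122/EI
Flexibility coefficient — unit upward force at C: δ_{CC} = L³/(3EI) = 820.1/EI.
With EI = 53000 kip·ft²: δ_0 = 3.0778 ft and δ_{CC} = 0.015474 ft/kip.
Compatibility — the spring shortens by R_C/k under the reaction it provides: δ_0 − R_C·δ_{CC} = R_C/k. With 1/k = 1/(1520×12) ft/kip = 0.000055 ft/kip, R_C = δ_0 / (δ_{CC} + 1/k) = 3.0778 / (0.015474 + 0.000055) = 198.2 kip.

R_C = 198.2 kip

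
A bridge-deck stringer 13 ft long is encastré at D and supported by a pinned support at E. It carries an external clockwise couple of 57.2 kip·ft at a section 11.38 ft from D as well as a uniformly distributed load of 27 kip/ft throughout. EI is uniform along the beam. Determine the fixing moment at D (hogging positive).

Release the roller at E. Primary structure: cantilever fixed at D.
Free-end deflection of the primary structure under the applied loading (downward +):
  clockwise couple 57.2 at a = 11.38: M₀a(2L − a)/(2EI) = 4758/EI
  UDL 27: wL⁴/(8EI) = 96393/EI
  δ_0 = 101152/EI
Tip deflection under a unit load at E: L³/(3EI) = 732.3/EI.
Compatibility at E: δ_0 − R_E·δ_{EE} = 0, so R_E = 101152/732.3 = 138.1 kip.
Moment equilibrium about D: M_D = Σ(load moments about D) − R_E·L = 2339 − 138.1×13 = 543.1 kip·ft.

M_D = 543.1 kip·ft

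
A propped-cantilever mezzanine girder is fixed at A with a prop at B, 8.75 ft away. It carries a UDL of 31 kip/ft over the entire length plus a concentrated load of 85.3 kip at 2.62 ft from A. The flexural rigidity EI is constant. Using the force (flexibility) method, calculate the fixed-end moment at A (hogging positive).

M_A = 429.8 kip·ft

Remove the prop at B; the released (primary) structure is a cantilever built in at A.
Deflection at B on the released cantilever, summing each load's contribution:
  UDL 31: wL⁴/(8EI) = 22715/EI
  point load 85.3 at a = 2.62: Pa²(3L − a)/(6EI) = 2306/EI
  δ_0 = 25021/EI
Flexibility coefficient — unit upward force at B: δ_{BB} = L³/(3EI) = 223.3/EI.
Compatibility at B: δ_0 − R_B·δ_{BB} = 0, so R_B = 25021/223.3 = 112 kip.
Moment equilibrium about A: M_A = Σ(load moments about A) − R_B·L = 1410 − 112×8.75 = 429.8 kip·ft.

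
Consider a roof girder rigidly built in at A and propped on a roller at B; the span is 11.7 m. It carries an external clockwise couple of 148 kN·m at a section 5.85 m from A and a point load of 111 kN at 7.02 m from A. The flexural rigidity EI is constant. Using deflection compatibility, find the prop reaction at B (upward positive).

R_B = 62.18 kN

Remove the prop at B; the released (primary) structure is a cantilever built in at A.
Primary-structure tip deflection at B by superposition:
  clockwise couple 148 at a = 5.85: M₀a(2L − a)/(2EI) = 7597/EI
  point load 111 at a = 7.02: Pa²(3L − a)/(6EI) = 25600/EI
  δ_0 = 33198/EI
Tip deflection under a unit load at B: L³/(3EI) = 533.9/EI.
Compatibility at B: δ_0 − R_B·δ_{BB} = 0, so R_B = 33198/533.9 = 62.18 kN.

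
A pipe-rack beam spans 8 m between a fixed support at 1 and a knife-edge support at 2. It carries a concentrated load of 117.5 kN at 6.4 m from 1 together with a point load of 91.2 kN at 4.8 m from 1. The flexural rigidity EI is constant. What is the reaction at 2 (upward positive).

R_2 = 122.1 kN

Remove the prop at 2; the released (primary) structure is a cantilever built in at 1.
Downward deflection at the released point 2 due to the loads:
  point load 117.5 at a = 6.4: Pa²(3L − a)/(6EI) = 14118/EI
  point load 91.2 at a = 4.8: Pa²(3L − a)/(6EI) = 6724/EI
  δ_0 = 20842/EI
Tip deflection under a unit load at 2: L³/(3EI) = 170.7/EI.
The prop prevents deflection at 2: R_2 = δ_0/δ_{22} = 20842/170.7 = 122.1 kN.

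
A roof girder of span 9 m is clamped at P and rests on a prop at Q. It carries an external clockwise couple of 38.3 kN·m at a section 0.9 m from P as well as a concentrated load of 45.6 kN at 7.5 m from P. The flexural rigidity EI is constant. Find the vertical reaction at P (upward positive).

R_P = 10.08 kN

Remove the prop at Q; the released (primary) structure is a cantilever built in at P.
Free-end deflection of the primary structure under the applied loading (downward +):
  clockwise couple 38.3 at a = 0.9: M₀a(2L − a)/(2EI) = 294.7/EI
  point load 45.6 at a = 7.5: Pa²(3L − a)/(6EI) = 8336/EI
  δ_0 = 8631/EI
Flexibility coefficient — unit upward force at Q: δ_{QQ} = L³/(3EI) = 243/EI.
The prop prevents deflection at Q: R_Q = δ_0/δ_{QQ} = 8631/243 = 35.52 kN.
Vertical equilibrium: R_P = ΣP − R_Q = 45.6 − 35.52 = 10.08 kN.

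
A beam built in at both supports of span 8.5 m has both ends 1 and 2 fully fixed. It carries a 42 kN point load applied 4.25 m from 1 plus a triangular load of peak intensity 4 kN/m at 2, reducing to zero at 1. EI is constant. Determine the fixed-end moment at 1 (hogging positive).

Take the two fixed-end moments M_1, M_2 as redundants; the released structure is the simple span 12.
Simple-span end rotations at 1 and 2 under the given loads:
  at 1: point load 42 at a = 4.25: Pab(L + b)/(6LEI) = 189.7/EI
  at 2: point load 42 at a = 4.25: Pab(L + a)/(6LEI) = 189.7/EI
  at 1: triangular load, peak 4: 7w₀L³/(360EI) = 47.77/EI
  at 2: triangular load, peak 4: w₀L³/(45EI) = 54.59/EI
  θ_10 = 237.4/EI,  θ_20 = 244.2/EI
Flexibility coefficients: a unit moment at one end gives L/(3EI) there and L/(6EI) at the far end, so f₁₁ = f₂₂ = 2.833/EI and f₁₂ = f₂₁ = 1.417/EI.
Compatibility — zero rotation at each built-in end:
  2.833 M_1 + 1.417 M_2 = 237.4
  1.417 M_1 + 2.833 M_2 = 244.2
Solving the pair gives M_1 = 54.26 kN·m and M_2 = 59.08 kN·m (hogging).

M_1 = 54.26 kN·m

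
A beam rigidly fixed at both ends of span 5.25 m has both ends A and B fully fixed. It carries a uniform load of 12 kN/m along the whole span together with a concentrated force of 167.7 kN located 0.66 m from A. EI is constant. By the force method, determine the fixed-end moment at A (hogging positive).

M_A = 112.2 kN·m

Release both end moments; the primary structure is a simply-supported span AB with redundants M_A and M_B.
Simple-span end rotations at A and B under the given loads:
  at A: UDL 12: wL³/(24EI) = 72.35/EI
  at B: UDL 12: wL³/(24EI) = 72.35/EI
  at A: point load 167.7 at a = 0.66: Pab(L + b)/(6LEI) = 158.7/EI
  at B: point load 167.7 at a = 0.66: Pab(L + a)/(6LEI) = 95.32/EI
  θ_A0 = 231.1/EI,  θ_B0 = 167.7/EI
Flexibility coefficients: a unit moment at one end gives L/(3EI) there and L/(6EI) at the far end, so f₁₁ = f₂₂ = 1.75/EI and f₁₂ = f₂₁ = 0.875/EI.
Compatibility — zero rotation at each built-in end:
  1.75 M_A + 0.875 M_B = 231.1
  0.875 M_A + 1.75 M_B = 167.7
Solving the pair gives M_A = 112.2 kN·m and M_B = 39.73 kN·m (hogging).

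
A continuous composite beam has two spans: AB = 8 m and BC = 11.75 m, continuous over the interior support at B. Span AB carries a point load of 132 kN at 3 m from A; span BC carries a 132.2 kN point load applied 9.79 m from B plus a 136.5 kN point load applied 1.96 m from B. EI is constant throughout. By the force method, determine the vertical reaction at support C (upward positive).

R_C = 110.3 kN

Take M_B as the redundant. Released structure: two simple spans AB and BC with a hinge at B.
Rotations at B on the released spans (each span's end-slope, ×1/EI):
  span AB: point load 132 at a = 3: Pab(L + a)/(6LEI) = 453.8/EI
  span BC: point load 132.2 at a = 9.79: Pab(L + b)/(6LEI) = 493.3/EI
  span BC: point load 136.5 at a = 1.96: Pab(L + b)/(6LEI) = 800.3/EI
  relative rotation θ_0 = (453.8 + 1294)/EI = 1747/EI
A unit hogging moment at B produces rotation L₁/(3EI) + L₂/(3EI) = 6.583/EI.
Compatibility: M_B·(L₁+L₂)/(3EI) = θ_0, giving M_B = 265.4 kN·m (hogging).
Span BC, ΣM about C: R_B^{BC}·11.75 = 1595 + 265.4, so R_B^{BC} = 158.4 kN and R_C = 268.7 − 158.4 = 110.3 kN.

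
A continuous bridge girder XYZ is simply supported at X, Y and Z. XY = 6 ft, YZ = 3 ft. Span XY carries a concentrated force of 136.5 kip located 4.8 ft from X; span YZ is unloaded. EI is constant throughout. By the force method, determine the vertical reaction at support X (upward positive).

R_X = 14.2 kip

Insert a hinge at Y; M_Y is the redundant, and each span becomes simply supported.
End slopes at the hinge Y, treating each span as simply supported:
  span XY: point load 136.5 at a = 4.8: Pab(L + a)/(6LEI) = 235.9/EI
  relative rotation θ_0 = (235.9 + 0)/EI = 235.9/EI
A unit hogging moment at Y produces rotation L₁/(3EI) + L₂/(3EI) = 3/EI.
Slope continuity at Y: θ_0 = M_Y·3/EI, so M_Y = 235.9/3 = 78.62 kip·ft (hogging).
Span XY, ΣM about X with M_Y applied at Y: R_Y^{XY}·6 = 655.2 + 78.62, so R_Y^{XY} = 122.3 kip and R_X = 136.5 − 122.3 = 14.2 kip.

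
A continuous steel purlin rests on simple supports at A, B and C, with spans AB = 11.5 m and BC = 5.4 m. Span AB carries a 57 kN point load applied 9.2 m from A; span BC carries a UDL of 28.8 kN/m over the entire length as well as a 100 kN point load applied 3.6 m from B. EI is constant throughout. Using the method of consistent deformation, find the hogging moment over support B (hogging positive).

Release continuity at B by inserting a hinge; the redundant is the internal moment M_B. The primary structure is two simply-supported spans AB and BC.
End slopes at the hinge B, treating each span as simply supported:
  span AB: point load 57 at a = 9.2: Pab(L + a)/(6LEI) = 361.8/EI
  span BC: UDL 28.8: wL³/(24EI) = 189/EI
  span BC: point load 100 at a = 3.6: Pab(L + b)/(6LEI) = 144/EI
  relative rotation θ_0 = (361.8 + 333)/EI = 694.8/EI
A unit hogging moment at B produces rotation L₁/(3EI) + L₂/(3EI) = 5.633/EI.
Compatibility: M_B·(L₁+L₂)/(3EI) = θ_0, giving M_B = 123.3 kN·m (hogging).

M_B = 123.3 kN·m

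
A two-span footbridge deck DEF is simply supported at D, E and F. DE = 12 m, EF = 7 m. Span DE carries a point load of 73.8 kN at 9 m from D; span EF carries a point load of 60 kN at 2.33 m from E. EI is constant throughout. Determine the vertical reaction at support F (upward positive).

R_F = 2.77 kN

Release continuity at E by inserting a hinge; the redundant is the internal moment M_E. The primary structure is two simply-supported spans DE and EF.
Discontinuity in slope at E on the released structure — sum the simple-span end rotations:
  span DE: point load 73.8 at a = 9: Pab(L + a)/(6LEI) = 581.2/EI
  span EF: point load 60 at a = 2.33: Pab(L + b)/(6LEI) = 181.4/EI
  relative rotation θ_0 = (581.2 + 181.4)/EI = 762.6/EI
A unit hogging moment at E produces rotation L₁/(3EI) + L₂/(3EI) = 6.333/EI.
Slope continuity at E: θ_0 = M_E·6.333/EI, so M_E = 762.6/6.333 = 120.4 kN·m (hogging).
Span EF, ΣM about F: R_E^{EF}·7 = 280.2 + 120.4, so R_E^{EF} = 57.23 kN and R_F = 60 − 57.23 = 2.77 kN.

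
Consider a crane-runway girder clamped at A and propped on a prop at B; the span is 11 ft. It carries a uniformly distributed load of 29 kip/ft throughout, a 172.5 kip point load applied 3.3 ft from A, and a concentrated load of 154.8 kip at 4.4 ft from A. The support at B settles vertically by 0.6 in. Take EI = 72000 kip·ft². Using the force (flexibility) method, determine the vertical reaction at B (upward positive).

R_B = 164.7 kip

Remove the prop at B; the released (primary) structure is a cantilever built in at A.
Primary-structure tip deflection at B by superposition:
  UDL 29: wL⁴/(8EI) = 53074/EI
  point load 172.5 at a = 3.3: Pa²(3L − a)/(6EI) = 9299/EI
  point load 154.8 at a = 4.4: Pa²(3L − a)/(6EI) = 14285/EI
  δ_0 = 76658/EI
Tip deflection under a unit load at B: L³/(3EI) = 443.7/EI.
With EI = 72000 kip·ft²: δ_0 = 1.0647 ft and δ_{BB} = 0.006162 ft/kip.
Compatibility — the beam at B must follow the support down by 0.05 ft: δ_0 − R_B·δ_{BB} = 0.05, so R_B = (1.0647 − 0.05)/0.006162 = 164.7 kip.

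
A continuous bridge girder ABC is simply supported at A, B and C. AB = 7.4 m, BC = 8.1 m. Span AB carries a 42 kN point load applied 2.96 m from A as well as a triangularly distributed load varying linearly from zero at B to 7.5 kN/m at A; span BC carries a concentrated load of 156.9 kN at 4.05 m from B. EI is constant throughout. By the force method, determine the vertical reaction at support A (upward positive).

Take M_B as the redundant. Released structure: two simple spans AB and BC with a hinge at B.
End slopes at the hinge B, treating each span as simply supported:
  span AB: point load 42 at a = 2.96: Pab(L + a)/(6LEI) = 128.8/EI
  span AB: triangular load, peak 7.5: 7w₀L³/(360EI) = 59.1/EI
  span BC: point load 156.9 at a = 4.05: Pab(L + b)/(6LEI) = 643.4/EI
  relative rotation θ_0 = (187.9 + 643.4)/EI = 831.3/EI
A unit hogging moment at B produces rotation L₁/(3EI) + L₂/(3EI) = 5.167/EI.
Compatibility: M_B·(L₁+L₂)/(3EI) = θ_0, giving M_B = 160.9 kN·m (hogging).
Span AB, ΣM about A with M_B applied at B: R_B^{AB}·7.4 = 192.8 + 160.9, so R_B^{AB} = 47.79 kN and R_A = 69.75 − 47.79 = 21.96 kN.

R_A = 21.96 kN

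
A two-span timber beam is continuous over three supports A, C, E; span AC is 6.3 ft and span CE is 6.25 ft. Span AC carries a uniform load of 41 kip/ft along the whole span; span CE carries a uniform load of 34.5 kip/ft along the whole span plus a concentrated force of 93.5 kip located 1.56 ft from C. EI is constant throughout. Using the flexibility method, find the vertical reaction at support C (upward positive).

Release continuity at C by inserting a hinge; the redundant is the internal moment M_C. The primary structure is two simply-supported spans AC and CE.
End slopes at the hinge C, treating each span as simply supported:
  span AC: UDL 41: wL³/(24EI) = 427.2/EI
  span CE: UDL 34.5: wL³/(24EI) = 351/EI
  span CE: point load 93.5 at a = 1.56: Pab(L + b)/(6LEI) = 199.6/EI
  relative rotation θ_0 = (427.2 + 550.5)/EI = 977.7/EI
A unit hogging moment at C produces rotation L₁/(3EI) + L₂/(3EI) = 4.183/EI.
Compatibility: M_C·(L₁+L₂)/(3EI) = θ_0, giving M_C = 233.7 kip·ft (hogging).
Span AC, ΣM about A with M_C applied at C: R_C^{AC}·6.3 = 813.6 + 233.7, so R_C^{AC} = 166.2 kip and R_A = 258.3 − 166.2 = 92.05 kip.
Span CE, ΣM about E: R_C^{CE}·6.25 = 1112 + 233.7, so R_C^{CE} = 215.4 kip and R_E = 309.1 − 215.4 = 93.76 kip.
R_C = 166.2 + 215.4 = 381.6 kip.

R_C = 381.6 kip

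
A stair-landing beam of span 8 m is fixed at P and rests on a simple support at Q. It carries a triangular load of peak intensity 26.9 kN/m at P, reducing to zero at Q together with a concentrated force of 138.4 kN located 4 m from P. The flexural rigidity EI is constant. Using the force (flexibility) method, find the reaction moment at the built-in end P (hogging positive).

Take the reaction at Q as the redundant and release it; the primary structure is a cantilever fixed at P.
Deflection at Q on the released cantilever, summing each load's contribution:
  triangular load, peak 26.9 at the fixed end: w₀L⁴/(30EI) = 3673/EI
  point load 138.4 at a = 4: Pa²(3L − a)/(6EI) = 7381/EI
  δ_0 = 11054/EI
Flexibility coefficient — unit upward force at Q: δ_{QQ} = L³/(3EI) = 170.7/EI.
Compatibility at Q: δ_0 − R_Q·δ_{QQ} = 0, so R_Q = 11054/170.7 = 64.77 kN.
Moment equilibrium about P: M_P = Σ(load moments about P) − R_Q·L = 840.5 − 64.77×8 = 322.4 kN·m.

M_P = 322.4 kN·m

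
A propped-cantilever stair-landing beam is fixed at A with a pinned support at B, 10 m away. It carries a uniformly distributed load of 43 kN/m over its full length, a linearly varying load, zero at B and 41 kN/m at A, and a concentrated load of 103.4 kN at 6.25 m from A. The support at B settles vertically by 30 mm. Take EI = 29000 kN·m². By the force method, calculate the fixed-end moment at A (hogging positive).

M_A = 1004 kN·m

Release the roller at B. Primary structure: cantilever fixed at A.
Deflection at B on the released cantilever, summing each load's contribution:
  UDL 43: wL⁴/(8EI) = 53750/EI
  triangular load, peak 41 at the fixed end: w₀L⁴/(30EI) = 13667/EI
  point load 103.4 at a = 6.25: Pa²(3L − a)/(6EI) = 15988/EI
  δ_0 = 83405/EI
Tip deflection under a unit load at B: L³/(3EI) = 333.3/EI.
With EI = 29000 kN·m²: δ_0 = 2.876 m and δ_{BB} = 0.011494 m/kN.
Compatibility — the beam at B must follow the support down by 0.03 m: δ_0 − R_B·δ_{BB} = 0.03, so R_B = (2.876 − 0.03)/0.011494 = 247.6 kN.
Moment equilibrium about A: M_A = Σ(load moments about A) − R_B·L = 3480 − 247.6×10 = 1004 kN·m.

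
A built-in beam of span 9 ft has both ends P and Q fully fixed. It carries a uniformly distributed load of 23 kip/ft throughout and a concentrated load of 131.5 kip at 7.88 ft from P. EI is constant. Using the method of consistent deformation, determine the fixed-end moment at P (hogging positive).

M_P = 171.3 kip·ft

Release both end moments; the primary structure is a simply-supported span PQ with redundants M_P and M_Q.
On the primary (simply-supported) span, the end slopes from the loading are:
  at P: UDL 23: wL³/(24EI) = 698.6/EI
  at Q: UDL 23: wL³/(24EI) = 698.6/EI
  at P: point load 131.5 at a = 7.88: Pab(L + b)/(6LEI) = 217.5/EI
  at Q: point load 131.5 at a = 7.88: Pab(L + a)/(6LEI) = 362.8/EI
  θ_P0 = 916.1/EI,  θ_Q0 = 1061/EI
Flexibility coefficients: a unit moment at one end gives L/(3EI) there and L/(6EI) at the far end, so f₁₁ = f₂₂ = 3/EI and f₁₂ = f₂₁ = 1.5/EI.
Compatibility — zero rotation at each built-in end:
  3 M_P + 1.5 M_Q = 916.1
  1.5 M_P + 3 M_Q = 1061
Solving the pair gives M_P = 171.3 kip·ft and M_Q = 268.2 kip·ft (hogging).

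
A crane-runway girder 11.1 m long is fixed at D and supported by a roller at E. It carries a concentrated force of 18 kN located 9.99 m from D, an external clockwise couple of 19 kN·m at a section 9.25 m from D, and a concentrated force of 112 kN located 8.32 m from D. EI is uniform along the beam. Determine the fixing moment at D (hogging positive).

M_D = 147.1 kN·m

Remove the prop at E; the released (primary) structure is a cantilever built in at D.
Primary-structure tip deflection at E by superposition:
  point load 18 at a = 9.99: Pa²(3L − a)/(6EI) = 6979/EI
  clockwise couple 19 at a = 9.25: M₀a(2L − a)/(2EI) = 1138/EI
  point load 112 at a = 8.32: Pa²(3L − a)/(6EI) = 32278/EI
  δ_0 = 40395/EI
Tip deflection under a unit load at E: L³/(3EI) = 455.9/EI.
Compatibility at E: δ_0 − R_E·δ_{EE} = 0, so R_E = 40395/455.9 = 88.61 kN.
Moment equilibrium about D: M_D = Σ(load moments about D) − R_E·L = 1131 − 88.61×11.1 = 147.1 kN·m.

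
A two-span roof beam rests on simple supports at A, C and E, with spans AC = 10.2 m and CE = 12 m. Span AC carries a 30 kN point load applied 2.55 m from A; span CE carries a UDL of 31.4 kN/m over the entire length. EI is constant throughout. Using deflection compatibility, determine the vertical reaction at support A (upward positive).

R_A = -9.068 kN

Insert a hinge at C; M_C is the redundant, and each span becomes simply supported.
End slopes at the hinge C, treating each span as simply supported:
  span AC: point load 30 at a = 2.55: Pab(L + a)/(6LEI) = 121.9/EI
  span CE: UDL 31.4: wL³/(24EI) = 2261/EI
  relative rotation θ_0 = (121.9 + 2261)/EI = 2383/EI
A unit hogging moment at C produces rotation L₁/(3EI) + L₂/(3EI) = 7.4/EI.
Slope continuity at C: θ_0 = M_C·7.4/EI, so M_C = 2383/7.4 = 322 kN·m (hogging).
Span AC, ΣM about A with M_C applied at C: R_C^{AC}·10.2 = 76.5 + 322, so R_C^{AC} = 39.07 kN and R_A = 30 − 39.07 = -9.068 kN.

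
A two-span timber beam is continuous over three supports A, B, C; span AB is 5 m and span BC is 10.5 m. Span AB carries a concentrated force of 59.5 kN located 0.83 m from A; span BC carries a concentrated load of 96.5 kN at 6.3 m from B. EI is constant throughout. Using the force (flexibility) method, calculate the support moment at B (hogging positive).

M_B = 123.1 kN·m

Insert a hinge at B; M_B is the redundant, and each span becomes simply supported.
End slopes at the hinge B, treating each span as simply supported:
  span AB: point load 59.5 at a = 0.83: Pab(L + a)/(6LEI) = 40.02/EI
  span BC: point load 96.5 at a = 6.3: Pab(L + b)/(6LEI) = 595.8/EI
  relative rotation θ_0 = (40.02 + 595.8)/EI = 635.8/EI
A unit hogging moment at B produces rotation L₁/(3EI) + L₂/(3EI) = 5.167/EI.
Slope continuity at B: θ_0 = M_B·5.167/EI, so M_B = 635.8/5.167 = 123.1 kN·m (hogging).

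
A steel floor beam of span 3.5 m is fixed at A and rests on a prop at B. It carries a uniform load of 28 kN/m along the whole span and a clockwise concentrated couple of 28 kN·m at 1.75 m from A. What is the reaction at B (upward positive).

R_B = 45.75 kN

Choose R_B as the redundant. The primary structure is the cantilever fixed at A.
Primary-structure tip deflection at B by superposition:
  UDL 28: wL⁴/(8EI) = 525.2/EI
  clockwise couple 28 at a = 1.75: M₀a(2L − a)/(2EI) = 128.6/EI
  δ_0 = 653.8/EI
Tip deflection under a unit load at B: L³/(3EI) = 14.29/EI.
Compatibility at B: δ_0 − R_B·δ_{BB} = 0, so R_B = 653.8/14.29 = 45.75 kN.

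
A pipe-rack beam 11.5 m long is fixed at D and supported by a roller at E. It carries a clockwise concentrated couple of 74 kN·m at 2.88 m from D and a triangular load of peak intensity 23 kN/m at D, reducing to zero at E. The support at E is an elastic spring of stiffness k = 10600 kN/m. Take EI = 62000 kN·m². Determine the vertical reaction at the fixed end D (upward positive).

Take the reaction at E as the redundant and release it; the primary structure is a cantilever fixed at D.
Downward deflection at the released point E due to the loads:
  clockwise couple 74 at a = 2.88: M₀a(2L − a)/(2EI) = 2144/EI
  triangular load, peak 23 at the fixed end: w₀L⁴/(30EI) = 13409/EI
  δ_0 = 15553/EI
Tip deflection under a unit load at E: L³/(3EI) = 507/EI.
With EI = 62000 kN·m²: δ_0 = 0.25086 m and δ_{EE} = 0.008177 m/kN.
Compatibility — the spring shortens by R_E/k under the reaction it provides: δ_0 − R_E·δ_{EE} = R_E/k. With 1/k = 0.000094 m/kN, R_E = δ_0 / (δ_{EE} + 1/k) = 0.25086 / (0.008177 + 0.000094) = 30.33 kN.
Vertical equilibrium: R_D = ΣP − R_E = 132.2 − 30.33 = 101.9 kN.

R_D = 101.9 kN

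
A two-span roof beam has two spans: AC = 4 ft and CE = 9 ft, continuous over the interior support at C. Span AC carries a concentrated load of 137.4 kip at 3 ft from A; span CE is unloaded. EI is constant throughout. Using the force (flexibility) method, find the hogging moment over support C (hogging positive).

Release continuity at C by inserting a hinge; the redundant is the internal moment M_C. The primary structure is two simply-supported spans AC and CE.
Discontinuity in slope at C on the released structure — sum the simple-span end rotations:
  span AC: point load 137.4 at a = 3: Pab(L + a)/(6LEI) = 120.2/EI
  relative rotation θ_0 = (120.2 + 0)/EI = 120.2/EI
A unit hogging moment at C produces rotation L₁/(3EI) + L₂/(3EI) = 4.333/EI.
Slope continuity at C: θ_0 = M_C·4.333/EI, so M_C = 120.2/4.333 = 27.74 kip·ft (hogging).

M_C = 27.74 kip·ft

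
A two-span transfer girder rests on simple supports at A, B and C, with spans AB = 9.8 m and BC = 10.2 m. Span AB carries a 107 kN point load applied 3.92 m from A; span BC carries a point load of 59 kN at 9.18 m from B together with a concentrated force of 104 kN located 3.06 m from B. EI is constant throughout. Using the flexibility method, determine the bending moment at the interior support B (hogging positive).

M_B = 198.1 kN·m

Release continuity at B by inserting a hinge; the redundant is the internal moment M_B. The primary structure is two simply-supported spans AB and BC.
Rotations at B on the released spans (each span's end-slope, ×1/EI):
  span AB: point load 107 at a = 3.92: Pab(L + a)/(6LEI) = 575.5/EI
  span BC: point load 59 at a = 9.18: Pab(L + b)/(6LEI) = 101.3/EI
  span BC: point load 104 at a = 3.06: Pab(L + b)/(6LEI) = 643.8/EI
  relative rotation θ_0 = (575.5 + 745.1)/EI = 1321/EI
A unit hogging moment at B produces rotation L₁/(3EI) + L₂/(3EI) = 6.667/EI.
Compatibility: M_B·(L₁+L₂)/(3EI) = θ_0, giving M_B = 198.1 kN·m (hogging).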